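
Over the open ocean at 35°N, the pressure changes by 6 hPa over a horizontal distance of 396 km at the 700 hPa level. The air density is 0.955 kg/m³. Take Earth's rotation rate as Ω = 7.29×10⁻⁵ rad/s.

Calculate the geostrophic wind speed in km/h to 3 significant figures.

Coriolis parameter at 35°N:
f = 2Ω sin φ = 2 × 7.29×10⁻⁵ × sin 35° = 8.36×10⁻⁵ s⁻¹
Pressure gradient: |∂P/∂n| = 600 Pa / 396000 m = 1.52×10⁻³ Pa/m
Geostrophic balance (pressure-gradient force = Coriolis force):
V_g = (1/(fρ)) |∂P/∂n| = 1.52×10⁻³ / (8.36×10⁻⁵ × 0.955) = 19.0 m/s
Converting: 19.0 m/s × 3.6 = 68.3 km/h

68.3 km/h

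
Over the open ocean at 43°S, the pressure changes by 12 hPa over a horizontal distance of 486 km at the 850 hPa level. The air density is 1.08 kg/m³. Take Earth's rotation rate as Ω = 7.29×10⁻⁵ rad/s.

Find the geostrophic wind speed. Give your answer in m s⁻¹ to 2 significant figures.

23 m s⁻¹

Coriolis parameter at 43°S:
f = 2Ω sin φ = 2 × 7.29×10⁻⁵ × sin 43° = 9.94×10⁻⁵ s⁻¹
Pressure gradient: |∂P/∂n| = 1200 Pa / 486000 m = 2.47×10⁻³ Pa/m
Geostrophic balance (pressure-gradient force = Coriolis force):
V_g = (1/(fρ)) |∂P/∂n| = 2.47×10⁻³ / (9.94×10⁻⁵ × 1.08) = 23.0 m/s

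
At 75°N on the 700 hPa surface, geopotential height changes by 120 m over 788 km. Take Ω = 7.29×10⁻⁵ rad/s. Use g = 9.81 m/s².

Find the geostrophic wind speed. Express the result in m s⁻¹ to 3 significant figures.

Coriolis parameter at 75°N:
f = 2Ω sin φ = 2 × 7.29×10⁻⁵ × sin 75° = 1.41×10⁻⁴ s⁻¹
Height gradient: |∂Z/∂n| = 120 m / 788000 m = 1.52×10⁻⁴
On a pressure surface, geostrophic balance gives V_g = (g/f)|∂Z/∂n|:
V_g = 9.81 × 1.52×10⁻⁴ / 1.41×10⁻⁴ = 10.6 m/s

10.6 m s⁻¹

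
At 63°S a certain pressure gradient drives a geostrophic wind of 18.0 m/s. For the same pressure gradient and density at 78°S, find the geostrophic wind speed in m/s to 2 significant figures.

With the same pressure gradient and density, V_g ∝ 1/f ∝ 1/sin φ.
V₂ = V₁ · sin φ₁ / sin φ₂ = 18.0 × sin 63° / sin 78°
V₂ = 18.0 × 0.8910/0.9781 = 16 m/s

16 m/s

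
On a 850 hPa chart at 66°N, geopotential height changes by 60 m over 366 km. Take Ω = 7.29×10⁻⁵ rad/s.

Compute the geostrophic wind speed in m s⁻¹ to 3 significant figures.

12.1 m s⁻¹

Coriolis parameter at 66°N:
f = 2Ω sin φ = 2 × 7.29×10⁻⁵ × sin 66° = 1.33×10⁻⁴ s⁻¹
Height gradient: |∂Z/∂n| = 60 m / 366000 m = 1.64×10⁻⁴
On a pressure surface, geostrophic balance gives V_g = (g/f)|∂Z/∂n|:
V_g = 9.81 × 1.64×10⁻⁴ / 1.33×10⁻⁴ = 12.1 m/s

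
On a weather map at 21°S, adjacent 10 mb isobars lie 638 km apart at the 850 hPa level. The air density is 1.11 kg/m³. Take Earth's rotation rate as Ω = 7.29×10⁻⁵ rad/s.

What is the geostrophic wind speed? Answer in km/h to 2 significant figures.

Coriolis parameter at 21°S:
f = 2Ω sin φ = 2 × 7.29×10⁻⁵ × sin 21° = 5.23×10⁻⁵ s⁻¹
Pressure gradient: |∂P/∂n| = 1000 Pa / 638000 m = 1.57×10⁻³ Pa/m
Geostrophic balance (pressure-gradient force = Coriolis force):
V_g = (1/(fρ)) |∂P/∂n| = 1.57×10⁻³ / (5.23×10⁻⁵ × 1.11) = 27.0 m/s
Converting: 27.0 m/s × 3.6 = 97 km/h

97 km/h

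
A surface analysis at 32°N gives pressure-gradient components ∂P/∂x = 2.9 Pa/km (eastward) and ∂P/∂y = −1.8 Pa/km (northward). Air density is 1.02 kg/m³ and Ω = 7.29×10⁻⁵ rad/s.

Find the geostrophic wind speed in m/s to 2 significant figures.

Coriolis parameter at 32°N:
f = 2Ω sin φ = 2 × 7.29×10⁻⁵ × sin 32° = 7.73×10⁻⁵ s⁻¹
Component geostrophic relations (x east, y north):
u_g = −(1/(fρ)) ∂P/∂y,  v_g = (1/(fρ)) ∂P/∂x
u_g = −(−1.8×10⁻³)/(7.73×10⁻⁵ × 1.02) = 22.8 m/s;  v_g = (2.9×10⁻³)/(7.73×10⁻⁵ × 1.02) = 36.8 m/s
|V_g| = √(u_g² + v_g²) = 43.3 m/s

43 m/s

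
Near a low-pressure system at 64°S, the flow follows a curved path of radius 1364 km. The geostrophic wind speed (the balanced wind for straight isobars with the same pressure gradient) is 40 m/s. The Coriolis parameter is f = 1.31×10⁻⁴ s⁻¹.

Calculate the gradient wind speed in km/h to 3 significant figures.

Around a low, centrifugal force acts outward with Coriolis, so pressure-gradient force balances both:
(1/ρ)|∂P/∂n| = fV + V²/R  →  V² + fR·V − fR·V_g = 0
With fR = 1.31×10⁻⁴ × 1364×10³ m = 179 m/s:
V = [−fR + √((fR)² + 4 fR V_g)]/2 = [−179 + √(179² + 4×179×40)]/2 = 33.7 m/s
Subgeostrophic (V < V_g = 40 m/s), as expected around a low.
Converting: 33.7 m/s × 3.6 = 121 km/h

121 km/h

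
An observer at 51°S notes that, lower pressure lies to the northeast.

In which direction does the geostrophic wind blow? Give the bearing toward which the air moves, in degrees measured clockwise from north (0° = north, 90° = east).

315°

The pressure-gradient force points toward the northeast (bearing 045°).
Geostrophic balance: in the Southern Hemisphere the Coriolis force deflects motion to the left, so the geostrophic wind blows 90° to the left of the pressure-gradient force (low pressure on the right).
Rotating 045° by 90° counterclockwise gives 315° — the wind blows toward the northwest.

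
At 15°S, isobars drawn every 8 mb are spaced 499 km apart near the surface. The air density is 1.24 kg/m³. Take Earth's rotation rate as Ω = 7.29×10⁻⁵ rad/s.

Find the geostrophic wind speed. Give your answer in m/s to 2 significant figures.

34 m/s

Coriolis parameter at 15°S:
f = 2Ω sin φ = 2 × 7.29×10⁻⁵ × sin 15° = 3.77×10⁻⁵ s⁻¹
Pressure gradient: |∂P/∂n| = 800 Pa / 499000 m = 1.60×10⁻³ Pa/m
Geostrophic balance (pressure-gradient force = Coriolis force):
V_g = (1/(fρ)) |∂P/∂n| = 1.60×10⁻³ / (3.77×10⁻⁵ × 1.24) = 34.3 m/s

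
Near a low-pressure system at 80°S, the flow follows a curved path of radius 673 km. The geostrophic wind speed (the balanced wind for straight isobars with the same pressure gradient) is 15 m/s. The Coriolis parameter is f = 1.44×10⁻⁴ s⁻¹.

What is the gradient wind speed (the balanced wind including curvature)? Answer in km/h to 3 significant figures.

47.5 km/h

Around a low, centrifugal force acts outward with Coriolis, so pressure-gradient force balances both:
(1/ρ)|∂P/∂n| = fV + V²/R  →  V² + fR·V − fR·V_g = 0
With fR = 1.44×10⁻⁴ × 673×10³ m = 96.9 m/s:
V = [−fR + √((fR)² + 4 fR V_g)]/2 = [−96.9 + √(96.9² + 4×96.9×15)]/2 = 13.2 m/s
Subgeostrophic (V < V_g = 15 m/s), as expected around a low.
Converting: 13.2 m/s × 3.6 = 47.5 km/h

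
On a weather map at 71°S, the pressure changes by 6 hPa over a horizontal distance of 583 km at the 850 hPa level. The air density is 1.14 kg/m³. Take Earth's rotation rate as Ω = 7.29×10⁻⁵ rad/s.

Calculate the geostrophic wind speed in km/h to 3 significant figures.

23.6 km/h

Coriolis parameter at 71°S:
f = 2Ω sin φ = 2 × 7.29×10⁻⁵ × sin 71° = 1.38×10⁻⁴ s⁻¹
Pressure gradient: |∂P/∂n| = 600 Pa / 583000 m = 1.03×10⁻³ Pa/m
Geostrophic balance (pressure-gradient force = Coriolis force):
V_g = (1/(fρ)) |∂P/∂n| = 1.03×10⁻³ / (1.38×10⁻⁴ × 1.14) = 6.55 m/s
Converting: 6.55 m/s × 3.6 = 23.6 km/h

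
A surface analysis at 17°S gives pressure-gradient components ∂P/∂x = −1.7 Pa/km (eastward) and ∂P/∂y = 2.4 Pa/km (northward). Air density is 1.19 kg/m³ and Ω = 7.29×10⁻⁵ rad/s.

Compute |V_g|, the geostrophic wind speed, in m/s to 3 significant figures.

Coriolis parameter at 17°S:
f = 2Ω sin φ = 2 × 7.29×10⁻⁵ × sin 17° = 4.26×10⁻⁵ s⁻¹
In the Southern Hemisphere f is negative: f = −4.26×10⁻⁵ s⁻¹.
Component geostrophic relations (x east, y north):
u_g = −(1/(fρ)) ∂P/∂y,  v_g = (1/(fρ)) ∂P/∂x
u_g = −(2.4×10⁻³)/(−4.26×10⁻⁵ × 1.19) = 47.3 m/s;  v_g = (−1.7×10⁻³)/(−4.26×10⁻⁵ × 1.19) = 33.5 m/s
|V_g| = √(u_g² + v_g²) = 58.0 m/s

58.0 m/s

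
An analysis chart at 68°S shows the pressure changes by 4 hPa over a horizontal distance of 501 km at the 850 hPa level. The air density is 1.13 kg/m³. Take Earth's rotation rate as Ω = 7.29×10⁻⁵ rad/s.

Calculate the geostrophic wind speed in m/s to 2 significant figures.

Coriolis parameter at 68°S:
f = 2Ω sin φ = 2 × 7.29×10⁻⁵ × sin 68° = 1.35×10⁻⁴ s⁻¹
Pressure gradient: |∂P/∂n| = 400 Pa / 501000 m = 7.98×10⁻⁴ Pa/m
Geostrophic balance (pressure-gradient force = Coriolis force):
V_g = (1/(fρ)) |∂P/∂n| = 7.98×10⁻⁴ / (1.35×10⁻⁴ × 1.13) = 5.23 m/s

5.2 m/s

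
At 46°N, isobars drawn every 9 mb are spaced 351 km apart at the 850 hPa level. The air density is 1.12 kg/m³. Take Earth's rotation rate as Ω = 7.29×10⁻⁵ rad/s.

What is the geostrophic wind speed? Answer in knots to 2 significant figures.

Coriolis parameter at 46°N:
f = 2Ω sin φ = 2 × 7.29×10⁻⁵ × sin 46° = 1.05×10⁻⁴ s⁻¹
Pressure gradient: |∂P/∂n| = 900 Pa / 351000 m = 2.56×10⁻³ Pa/m
Geostrophic balance (pressure-gradient force = Coriolis force):
V_g = (1/(fρ)) |∂P/∂n| = 2.56×10⁻³ / (1.05×10⁻⁴ × 1.12) = 21.8 m/s
Converting: 21.8 m/s × 1.944 = 42 knots

42 knots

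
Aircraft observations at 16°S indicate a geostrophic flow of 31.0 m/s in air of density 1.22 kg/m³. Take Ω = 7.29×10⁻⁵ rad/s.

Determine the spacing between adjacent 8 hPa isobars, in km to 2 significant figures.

Coriolis parameter at 16°S:
f = 2Ω sin φ = 2 × 7.29×10⁻⁵ × sin 16° = 4.02×10⁻⁵ s⁻¹
Geostrophic balance rearranged: |∂P/∂n| = f ρ V_g
|∂P/∂n| = 4.02×10⁻⁵ × 1.22 × 31.0 = 1.52×10⁻³ Pa/m
Isobar spacing: Δn = ΔP/|∂P/∂n| = 800 Pa / 1.52×10⁻³ Pa/m = 526348 m ≈ 530 km

530 km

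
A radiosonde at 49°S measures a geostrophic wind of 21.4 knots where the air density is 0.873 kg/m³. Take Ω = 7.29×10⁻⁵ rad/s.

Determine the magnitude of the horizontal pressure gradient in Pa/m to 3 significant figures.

Coriolis parameter at 49°S:
f = 2Ω sin φ = 2 × 7.29×10⁻⁵ × sin 49° = 1.10×10⁻⁴ s⁻¹
Wind speed in SI: 21.4 knots = 11.0 m/s
Geostrophic balance rearranged: |∂P/∂n| = f ρ V_g
|∂P/∂n| = 1.10×10⁻⁴ × 0.873 × 11.0 = 1.06×10⁻³ Pa/m

1.06×10⁻³ Pa/m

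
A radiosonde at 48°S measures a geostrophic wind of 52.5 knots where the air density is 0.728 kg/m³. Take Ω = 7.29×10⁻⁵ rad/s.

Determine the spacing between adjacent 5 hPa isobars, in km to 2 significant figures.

230 km

Coriolis parameter at 48°S:
f = 2Ω sin φ = 2 × 7.29×10⁻⁵ × sin 48° = 1.08×10⁻⁴ s⁻¹
Wind speed in SI: 52.5 knots = 27.0 m/s
Geostrophic balance rearranged: |∂P/∂n| = f ρ V_g
|∂P/∂n| = 1.08×10⁻⁴ × 0.728 × 27.0 = 2.13×10⁻³ Pa/m
Isobar spacing: Δn = ΔP/|∂P/∂n| = 500 Pa / 2.13×10⁻³ Pa/m = 234698 m ≈ 230 km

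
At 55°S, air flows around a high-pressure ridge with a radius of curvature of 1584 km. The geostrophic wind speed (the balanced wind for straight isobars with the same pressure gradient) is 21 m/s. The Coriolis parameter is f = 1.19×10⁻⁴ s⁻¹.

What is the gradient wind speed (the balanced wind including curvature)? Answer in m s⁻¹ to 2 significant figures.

Around a high, pressure-gradient force acts outward with centrifugal, so Coriolis balances both:
fV = (1/ρ)|∂P/∂n| + V²/R  →  V² − fR·V + fR·V_g = 0
With fR = 1.19×10⁻⁴ × 1584×10³ m = 188 m/s:
V = [fR − √((fR)² − 4 fR V_g)]/2 = [188 − √(188² − 4×188×21)]/2 = 24.1 m/s
Supergeostrophic (V > V_g = 21 m/s), as expected around a high.

24 m s⁻¹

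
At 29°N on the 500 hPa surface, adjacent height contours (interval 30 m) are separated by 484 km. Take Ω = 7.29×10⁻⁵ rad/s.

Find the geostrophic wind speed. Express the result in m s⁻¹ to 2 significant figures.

8.6 m s⁻¹

Coriolis parameter at 29°N:
f = 2Ω sin φ = 2 × 7.29×10⁻⁵ × sin 29° = 7.07×10⁻⁵ s⁻¹
Height gradient: |∂Z/∂n| = 30 m / 484000 m = 6.20×10⁻⁵
On a pressure surface, geostrophic balance gives V_g = (g/f)|∂Z/∂n|:
V_g = 9.81 × 6.20×10⁻⁵ / 7.07×10⁻⁵ = 8.60 m/s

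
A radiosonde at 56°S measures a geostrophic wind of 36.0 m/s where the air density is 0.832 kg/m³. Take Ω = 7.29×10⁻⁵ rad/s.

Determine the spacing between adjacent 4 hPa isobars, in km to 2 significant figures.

110 km

Coriolis parameter at 56°S:
f = 2Ω sin φ = 2 × 7.29×10⁻⁵ × sin 56° = 1.21×10⁻⁴ s⁻¹
Geostrophic balance rearranged: |∂P/∂n| = f ρ V_g
|∂P/∂n| = 1.21×10⁻⁴ × 0.832 × 36.0 = 3.62×10⁻³ Pa/m
Isobar spacing: Δn = ΔP/|∂P/∂n| = 400 Pa / 3.62×10⁻³ Pa/m = 110485 m ≈ 110 km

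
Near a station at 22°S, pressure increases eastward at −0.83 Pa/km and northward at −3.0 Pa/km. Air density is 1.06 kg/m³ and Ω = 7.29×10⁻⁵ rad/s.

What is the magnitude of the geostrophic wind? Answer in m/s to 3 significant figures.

Coriolis parameter at 22°S:
f = 2Ω sin φ = 2 × 7.29×10⁻⁵ × sin 22° = 5.46×10⁻⁵ s⁻¹
In the Southern Hemisphere f is negative: f = −5.46×10⁻⁵ s⁻¹.
Component geostrophic relations (x east, y north):
u_g = −(1/(fρ)) ∂P/∂y,  v_g = (1/(fρ)) ∂P/∂x
u_g = −(−3.0×10⁻³)/(−5.46×10⁻⁵ × 1.06) = −51.8 m/s;  v_g = (−0.83×10⁻³)/(−5.46×10⁻⁵ × 1.06) = 14.3 m/s
|V_g| = √(u_g² + v_g²) = 53.8 m/s

53.8 m/s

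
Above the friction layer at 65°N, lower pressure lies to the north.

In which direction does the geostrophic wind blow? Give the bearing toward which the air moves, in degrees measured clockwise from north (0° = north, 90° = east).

090°

The pressure-gradient force points toward the north (bearing 000°).
Geostrophic balance: in the Northern Hemisphere the Coriolis force deflects motion to the right, so the geostrophic wind blows 90° to the right of the pressure-gradient force (low pressure on the left).
Rotating 000° by 90° clockwise gives 090° — the wind blows toward the east.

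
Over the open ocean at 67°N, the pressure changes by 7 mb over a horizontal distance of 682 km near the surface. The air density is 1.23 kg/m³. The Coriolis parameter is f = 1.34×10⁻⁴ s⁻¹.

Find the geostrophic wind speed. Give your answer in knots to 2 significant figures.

Pressure gradient: |∂P/∂n| = 700 Pa / 682000 m = 1.03×10⁻³ Pa/m
Geostrophic balance (pressure-gradient force = Coriolis force):
V_g = (1/(fρ)) |∂P/∂n| = 1.03×10⁻³ / (1.34×10⁻⁴ × 1.23) = 6.23 m/s
Converting: 6.23 m/s × 1.944 = 12 knots

12 knots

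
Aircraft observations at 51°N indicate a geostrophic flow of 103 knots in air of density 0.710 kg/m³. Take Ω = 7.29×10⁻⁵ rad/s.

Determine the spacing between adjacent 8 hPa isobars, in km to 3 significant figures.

188 km

Coriolis parameter at 51°N:
f = 2Ω sin φ = 2 × 7.29×10⁻⁵ × sin 51° = 1.13×10⁻⁴ s⁻¹
Wind speed in SI: 103 knots = 53.0 m/s
Geostrophic balance rearranged: |∂P/∂n| = f ρ V_g
|∂P/∂n| = 1.13×10⁻⁴ × 0.710 × 53.0 = 4.26×10⁻³ Pa/m
Isobar spacing: Δn = ΔP/|∂P/∂n| = 800 Pa / 4.26×10⁻³ Pa/m = 187671 m ≈ 188 km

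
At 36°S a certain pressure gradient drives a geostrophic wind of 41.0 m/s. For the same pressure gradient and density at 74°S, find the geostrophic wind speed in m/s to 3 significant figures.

25.1 m/s

With the same pressure gradient and density, V_g ∝ 1/f ∝ 1/sin φ.
V₂ = V₁ · sin φ₁ / sin φ₂ = 41.0 × sin 36° / sin 74°
V₂ = 41.0 × 0.5878/0.9613 = 25.1 m/s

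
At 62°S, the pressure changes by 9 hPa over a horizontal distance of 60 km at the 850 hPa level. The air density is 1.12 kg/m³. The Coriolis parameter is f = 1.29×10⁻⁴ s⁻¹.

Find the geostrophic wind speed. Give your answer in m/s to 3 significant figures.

Pressure gradient: |∂P/∂n| = 900 Pa / 60000 m = 1.50×10⁻² Pa/m
Geostrophic balance (pressure-gradient force = Coriolis force):
V_g = (1/(fρ)) |∂P/∂n| = 1.50×10⁻² / (1.29×10⁻⁴ × 1.12) = 104 m/s

104 m/s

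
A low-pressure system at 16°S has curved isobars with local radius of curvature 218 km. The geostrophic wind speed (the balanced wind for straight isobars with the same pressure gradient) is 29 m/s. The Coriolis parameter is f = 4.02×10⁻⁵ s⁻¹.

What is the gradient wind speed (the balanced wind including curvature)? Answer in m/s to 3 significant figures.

Around a low, centrifugal force acts outward with Coriolis, so pressure-gradient force balances both:
(1/ρ)|∂P/∂n| = fV + V²/R  →  V² + fR·V − fR·V_g = 0
With fR = 4.02×10⁻⁵ × 218×10³ m = 8.76 m/s:
V = [−fR + √((fR)² + 4 fR V_g)]/2 = [−8.76 + √(8.76² + 4×8.76×29)]/2 = 12.2 m/s
Subgeostrophic (V < V_g = 29 m/s), as expected around a low.

12.2 m/s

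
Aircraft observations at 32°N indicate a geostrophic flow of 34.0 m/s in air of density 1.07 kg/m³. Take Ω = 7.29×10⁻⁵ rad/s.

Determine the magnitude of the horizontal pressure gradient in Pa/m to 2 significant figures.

2.8×10⁻³ Pa/m

Coriolis parameter at 32°N:
f = 2Ω sin φ = 2 × 7.29×10⁻⁵ × sin 32° = 7.73×10⁻⁵ s⁻¹
Geostrophic balance rearranged: |∂P/∂n| = f ρ V_g
|∂P/∂n| = 7.73×10⁻⁵ × 1.07 × 34.0 = 2.81×10⁻³ Pa/m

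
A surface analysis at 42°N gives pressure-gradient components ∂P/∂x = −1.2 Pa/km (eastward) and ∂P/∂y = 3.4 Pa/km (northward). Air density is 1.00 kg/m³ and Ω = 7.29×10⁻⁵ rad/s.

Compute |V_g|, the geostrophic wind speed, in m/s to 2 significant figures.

37 m/s

Coriolis parameter at 42°N:
f = 2Ω sin φ = 2 × 7.29×10⁻⁵ × sin 42° = 9.76×10⁻⁵ s⁻¹
Component geostrophic relations (x east, y north):
u_g = −(1/(fρ)) ∂P/∂y,  v_g = (1/(fρ)) ∂P/∂x
u_g = −(3.4×10⁻³)/(9.76×10⁻⁵ × 1.00) = −34.9 m/s;  v_g = (−1.2×10⁻³)/(9.76×10⁻⁵ × 1.00) = −12.3 m/s
|V_g| = √(u_g² + v_g²) = 37.0 m/s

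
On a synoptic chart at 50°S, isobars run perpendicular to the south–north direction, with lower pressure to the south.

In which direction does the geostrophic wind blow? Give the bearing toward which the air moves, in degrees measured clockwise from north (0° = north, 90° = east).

090°

The pressure-gradient force points toward the south (bearing 180°).
Geostrophic balance: in the Southern Hemisphere the Coriolis force deflects motion to the left, so the geostrophic wind blows 90° to the left of the pressure-gradient force (low pressure on the right).
Rotating 180° by 90° counterclockwise gives 090° — the wind blows toward the east.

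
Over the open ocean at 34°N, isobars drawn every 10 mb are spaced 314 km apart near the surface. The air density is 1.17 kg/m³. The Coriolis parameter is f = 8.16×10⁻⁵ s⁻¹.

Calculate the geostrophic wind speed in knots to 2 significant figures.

65 knots

Pressure gradient: |∂P/∂n| = 1000 Pa / 314000 m = 3.18×10⁻³ Pa/m
Geostrophic balance (pressure-gradient force = Coriolis force):
V_g = (1/(fρ)) |∂P/∂n| = 3.18×10⁻³ / (8.16×10⁻⁵ × 1.17) = 33.4 m/s
Converting: 33.4 m/s × 1.944 = 65 knots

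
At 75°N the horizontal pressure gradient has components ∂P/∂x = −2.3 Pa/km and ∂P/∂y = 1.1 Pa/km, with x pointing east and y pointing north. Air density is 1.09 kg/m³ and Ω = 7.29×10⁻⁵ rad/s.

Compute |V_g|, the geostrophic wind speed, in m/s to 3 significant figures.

16.6 m/s

Coriolis parameter at 75°N:
f = 2Ω sin φ = 2 × 7.29×10⁻⁵ × sin 75° = 1.41×10⁻⁴ s⁻¹
Component geostrophic relations (x east, y north):
u_g = −(1/(fρ)) ∂P/∂y,  v_g = (1/(fρ)) ∂P/∂x
u_g = −(1.1×10⁻³)/(1.41×10⁻⁴ × 1.09) = −7.17 m/s;  v_g = (−2.3×10⁻³)/(1.41×10⁻⁴ × 1.09) = −15.0 m/s
|V_g| = √(u_g² + v_g²) = 16.6 m/s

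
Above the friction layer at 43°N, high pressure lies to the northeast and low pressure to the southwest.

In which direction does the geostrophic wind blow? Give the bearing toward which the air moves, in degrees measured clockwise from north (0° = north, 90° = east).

315°

The pressure-gradient force points toward the southwest (bearing 225°).
Geostrophic balance: in the Northern Hemisphere the Coriolis force deflects motion to the right, so the geostrophic wind blows 90° to the right of the pressure-gradient force (low pressure on the left).
Rotating 225° by 90° clockwise gives 315° — the wind blows toward the northwest.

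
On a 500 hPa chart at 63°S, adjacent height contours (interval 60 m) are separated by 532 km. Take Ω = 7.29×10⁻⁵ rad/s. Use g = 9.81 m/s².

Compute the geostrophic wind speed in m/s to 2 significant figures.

Coriolis parameter at 63°S:
f = 2Ω sin φ = 2 × 7.29×10⁻⁵ × sin 63° = 1.30×10⁻⁴ s⁻¹
Height gradient: |∂Z/∂n| = 60 m / 532000 m = 1.13×10⁻⁴
On a pressure surface, geostrophic balance gives V_g = (g/f)|∂Z/∂n|:
V_g = 9.81 × 1.13×10⁻⁴ / 1.30×10⁻⁴ = 8.52 m/s

8.5 m/s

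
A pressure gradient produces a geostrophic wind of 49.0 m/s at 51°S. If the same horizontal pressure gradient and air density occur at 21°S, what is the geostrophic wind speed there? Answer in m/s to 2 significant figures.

With the same pressure gradient and density, V_g ∝ 1/f ∝ 1/sin φ.
V₂ = V₁ · sin φ₁ / sin φ₂ = 49.0 × sin 51° / sin 21°
V₂ = 49.0 × 0.7771/0.3584 = 110 m/s

110 m/s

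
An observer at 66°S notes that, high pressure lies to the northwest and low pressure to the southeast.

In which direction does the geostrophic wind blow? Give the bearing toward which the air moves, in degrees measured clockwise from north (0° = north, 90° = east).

045°

The pressure-gradient force points toward the southeast (bearing 135°).
Geostrophic balance: in the Southern Hemisphere the Coriolis force deflects motion to the left, so the geostrophic wind blows 90° to the left of the pressure-gradient force (low pressure on the right).
Rotating 135° by 90° counterclockwise gives 045° — the wind blows toward the northeast.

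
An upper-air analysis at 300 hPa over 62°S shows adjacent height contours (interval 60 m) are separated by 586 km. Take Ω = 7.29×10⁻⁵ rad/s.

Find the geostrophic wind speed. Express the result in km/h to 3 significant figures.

Coriolis parameter at 62°S:
f = 2Ω sin φ = 2 × 7.29×10⁻⁵ × sin 62° = 1.29×10⁻⁴ s⁻¹
Height gradient: |∂Z/∂n| = 60 m / 586000 m = 1.02×10⁻⁴
On a pressure surface, geostrophic balance gives V_g = (g/f)|∂Z/∂n|:
V_g = 9.81 × 1.02×10⁻⁴ / 1.29×10⁻⁴ = 7.80 m/s
Converting: 7.80 m/s × 3.6 = 28.1 km/h

28.1 km/h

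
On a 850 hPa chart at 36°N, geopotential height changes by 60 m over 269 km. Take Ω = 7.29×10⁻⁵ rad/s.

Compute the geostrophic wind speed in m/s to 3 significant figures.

Coriolis parameter at 36°N:
f = 2Ω sin φ = 2 × 7.29×10⁻⁵ × sin 36° = 8.57×10⁻⁵ s⁻¹
Height gradient: |∂Z/∂n| = 60 m / 269000 m = 2.23×10⁻⁴
On a pressure surface, geostrophic balance gives V_g = (g/f)|∂Z/∂n|:
V_g = 9.81 × 2.23×10⁻⁴ / 8.57×10⁻⁵ = 25.5 m/s

25.5 m/s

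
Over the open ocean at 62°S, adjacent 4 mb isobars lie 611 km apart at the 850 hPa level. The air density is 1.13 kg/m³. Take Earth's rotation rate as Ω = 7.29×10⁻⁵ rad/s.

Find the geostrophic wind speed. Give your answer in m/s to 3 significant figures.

Coriolis parameter at 62°S:
f = 2Ω sin φ = 2 × 7.29×10⁻⁵ × sin 62° = 1.29×10⁻⁴ s⁻¹
Pressure gradient: |∂P/∂n| = 400 Pa / 611000 m = 6.55×10⁻⁴ Pa/m
Geostrophic balance (pressure-gradient force = Coriolis force):
V_g = (1/(fρ)) |∂P/∂n| = 6.55×10⁻⁴ / (1.29×10⁻⁴ × 1.13) = 4.50 m/s

4.50 m/s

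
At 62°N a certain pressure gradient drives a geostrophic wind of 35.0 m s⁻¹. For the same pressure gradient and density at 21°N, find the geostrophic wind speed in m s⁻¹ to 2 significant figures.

With the same pressure gradient and density, V_g ∝ 1/f ∝ 1/sin φ.
V₂ = V₁ · sin φ₁ / sin φ₂ = 35.0 × sin 62° / sin 21°
V₂ = 35.0 × 0.8829/0.3584 = 86 m s⁻¹

86 m s⁻¹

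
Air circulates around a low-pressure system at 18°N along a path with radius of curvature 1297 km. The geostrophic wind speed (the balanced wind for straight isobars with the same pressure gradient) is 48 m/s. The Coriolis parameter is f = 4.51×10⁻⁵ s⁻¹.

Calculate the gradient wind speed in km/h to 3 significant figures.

113 km/h

Around a low, centrifugal force acts outward with Coriolis, so pressure-gradient force balances both:
(1/ρ)|∂P/∂n| = fV + V²/R  →  V² + fR·V − fR·V_g = 0
With fR = 4.51×10⁻⁵ × 1297×10³ m = 58.5 m/s:
V = [−fR + √((fR)² + 4 fR V_g)]/2 = [−58.5 + √(58.5² + 4×58.5×48)]/2 = 31.3 m/s
Subgeostrophic (V < V_g = 48 m/s), as expected around a low.
Converting: 31.3 m/s × 3.6 = 113 km/h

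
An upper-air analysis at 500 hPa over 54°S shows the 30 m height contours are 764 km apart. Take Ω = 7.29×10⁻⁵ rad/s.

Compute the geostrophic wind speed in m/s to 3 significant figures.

Coriolis parameter at 54°S:
f = 2Ω sin φ = 2 × 7.29×10⁻⁵ × sin 54° = 1.18×10⁻⁴ s⁻¹
Height gradient: |∂Z/∂n| = 30 m / 764000 m = 3.93×10⁻⁵
On a pressure surface, geostrophic balance gives V_g = (g/f)|∂Z/∂n|:
V_g = 9.81 × 3.93×10⁻⁵ / 1.18×10⁻⁴ = 3.27 m/s

3.27 m/s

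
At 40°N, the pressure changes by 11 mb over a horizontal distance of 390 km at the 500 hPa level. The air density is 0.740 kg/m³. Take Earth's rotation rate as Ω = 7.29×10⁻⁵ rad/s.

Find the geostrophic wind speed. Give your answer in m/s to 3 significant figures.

40.7 m/s

Coriolis parameter at 40°N:
f = 2Ω sin φ = 2 × 7.29×10⁻⁵ × sin 40° = 9.37×10⁻⁵ s⁻¹
Pressure gradient: |∂P/∂n| = 1100 Pa / 390000 m = 2.82×10⁻³ Pa/m
Geostrophic balance (pressure-gradient force = Coriolis force):
V_g = (1/(fρ)) |∂P/∂n| = 2.82×10⁻³ / (9.37×10⁻⁵ × 0.740) = 40.7 m/s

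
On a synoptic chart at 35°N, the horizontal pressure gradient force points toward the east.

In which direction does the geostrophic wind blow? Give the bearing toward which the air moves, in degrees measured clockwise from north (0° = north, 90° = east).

The pressure-gradient force points toward the east (bearing 090°).
Geostrophic balance: in the Northern Hemisphere the Coriolis force deflects motion to the right, so the geostrophic wind blows 90° to the right of the pressure-gradient force (low pressure on the left).
Rotating 090° by 90° clockwise gives 180° — the wind blows toward the south.

180°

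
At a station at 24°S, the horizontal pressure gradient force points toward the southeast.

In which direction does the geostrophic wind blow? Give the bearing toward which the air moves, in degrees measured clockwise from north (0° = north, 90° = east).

The pressure-gradient force points toward the southeast (bearing 135°).
Geostrophic balance: in the Southern Hemisphere the Coriolis force deflects motion to the left, so the geostrophic wind blows 90° to the left of the pressure-gradient force (low pressure on the right).
Rotating 135° by 90° counterclockwise gives 045° — the wind blows toward the northeast.

045°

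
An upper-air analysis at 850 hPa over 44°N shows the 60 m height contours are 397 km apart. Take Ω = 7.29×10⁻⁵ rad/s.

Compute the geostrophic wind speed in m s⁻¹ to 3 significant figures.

14.6 m s⁻¹

Coriolis parameter at 44°N:
f = 2Ω sin φ = 2 × 7.29×10⁻⁵ × sin 44° = 1.01×10⁻⁴ s⁻¹
Height gradient: |∂Z/∂n| = 60 m / 397000 m = 1.51×10⁻⁴
On a pressure surface, geostrophic balance gives V_g = (g/f)|∂Z/∂n|:
V_g = 9.81 × 1.51×10⁻⁴ / 1.01×10⁻⁴ = 14.6 m/s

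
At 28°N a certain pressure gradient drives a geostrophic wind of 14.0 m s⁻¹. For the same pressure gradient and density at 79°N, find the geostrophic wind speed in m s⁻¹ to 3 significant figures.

With the same pressure gradient and density, V_g ∝ 1/f ∝ 1/sin φ.
V₂ = V₁ · sin φ₁ / sin φ₂ = 14.0 × sin 28° / sin 79°
V₂ = 14.0 × 0.4695/0.9816 = 6.70 m s⁻¹

6.70 m s⁻¹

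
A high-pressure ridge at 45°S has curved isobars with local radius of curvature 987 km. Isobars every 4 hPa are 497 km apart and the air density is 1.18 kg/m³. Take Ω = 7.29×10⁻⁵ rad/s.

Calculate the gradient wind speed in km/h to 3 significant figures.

25.6 km/h

Coriolis parameter at 45°S:
f = 2Ω sin φ = 2 × 7.29×10⁻⁵ × sin 45° = 1.03×10⁻⁴ s⁻¹
Pressure gradient: |∂P/∂n| = 400 Pa / 497000 m = 8.05×10⁻⁴ Pa/m
Geostrophic speed: V_g = |∂P/∂n|/(fρ) = 8.05×10⁻⁴/(1.03×10⁻⁴ × 1.18) = 6.62 m/s
Around a high, pressure-gradient force acts outward with centrifugal, so Coriolis balances both:
fV = (1/ρ)|∂P/∂n| + V²/R  →  V² − fR·V + fR·V_g = 0
With fR = 1.03×10⁻⁴ × 987×10³ m = 102 m/s:
V = [fR − √((fR)² − 4 fR V_g)]/2 = [102 − √(102² − 4×102×6.62)]/2 = 7.11 m/s
Supergeostrophic (V > V_g = 6.62 m/s), as expected around a high.
Converting: 7.11 m/s × 3.6 = 25.6 km/h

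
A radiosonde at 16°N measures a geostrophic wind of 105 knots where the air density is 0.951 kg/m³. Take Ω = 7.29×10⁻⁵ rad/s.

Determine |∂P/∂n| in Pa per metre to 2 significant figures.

Coriolis parameter at 16°N:
f = 2Ω sin φ = 2 × 7.29×10⁻⁵ × sin 16° = 4.02×10⁻⁵ s⁻¹
Wind speed in SI: 105 knots = 54.0 m/s
Geostrophic balance rearranged: |∂P/∂n| = f ρ V_g
|∂P/∂n| = 4.02×10⁻⁵ × 0.951 × 54.0 = 2.06×10⁻³ Pa/m

2.1×10⁻³ Pa/m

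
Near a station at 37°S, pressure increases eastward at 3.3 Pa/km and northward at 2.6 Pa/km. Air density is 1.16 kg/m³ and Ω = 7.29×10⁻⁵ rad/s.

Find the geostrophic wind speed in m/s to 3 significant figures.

Coriolis parameter at 37°S:
f = 2Ω sin φ = 2 × 7.29×10⁻⁵ × sin 37° = 8.77×10⁻⁵ s⁻¹
In the Southern Hemisphere f is negative: f = −8.77×10⁻⁵ s⁻¹.
Component geostrophic relations (x east, y north):
u_g = −(1/(fρ)) ∂P/∂y,  v_g = (1/(fρ)) ∂P/∂x
u_g = −(2.6×10⁻³)/(−8.77×10⁻⁵ × 1.16) = 25.5 m/s;  v_g = (3.3×10⁻³)/(−8.77×10⁻⁵ × 1.16) = −32.4 m/s
|V_g| = √(u_g² + v_g²) = 41.3 m/s

41.3 m/s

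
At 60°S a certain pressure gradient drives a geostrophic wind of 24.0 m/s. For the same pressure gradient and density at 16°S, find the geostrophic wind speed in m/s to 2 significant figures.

75 m/s

With the same pressure gradient and density, V_g ∝ 1/f ∝ 1/sin φ.
V₂ = V₁ · sin φ₁ / sin φ₂ = 24.0 × sin 60° / sin 16°
V₂ = 24.0 × 0.8660/0.2756 = 75 m/s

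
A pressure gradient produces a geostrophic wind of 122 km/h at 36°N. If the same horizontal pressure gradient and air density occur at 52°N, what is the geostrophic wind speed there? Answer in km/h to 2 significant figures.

91 km/h

With the same pressure gradient and density, V_g ∝ 1/f ∝ 1/sin φ.
V₂ = V₁ · sin φ₁ / sin φ₂ = 122 × sin 36° / sin 52°
V₂ = 122 × 0.5878/0.7880 = 91 km/h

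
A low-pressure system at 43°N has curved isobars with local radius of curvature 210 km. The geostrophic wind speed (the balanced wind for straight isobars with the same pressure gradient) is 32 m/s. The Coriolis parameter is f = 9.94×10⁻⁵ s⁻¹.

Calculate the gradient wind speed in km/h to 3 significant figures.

62.8 km/h

Around a low, centrifugal force acts outward with Coriolis, so pressure-gradient force balances both:
(1/ρ)|∂P/∂n| = fV + V²/R  →  V² + fR·V − fR·V_g = 0
With fR = 9.94×10⁻⁵ × 210×10³ m = 20.9 m/s:
V = [−fR + √((fR)² + 4 fR V_g)]/2 = [−20.9 + √(20.9² + 4×20.9×32)]/2 = 17.4 m/s
Subgeostrophic (V < V_g = 32 m/s), as expected around a low.
Converting: 17.4 m/s × 3.6 = 62.8 km/h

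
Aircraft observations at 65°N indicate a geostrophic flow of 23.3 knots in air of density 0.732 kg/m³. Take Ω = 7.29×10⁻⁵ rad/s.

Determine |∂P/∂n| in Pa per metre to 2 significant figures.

1.2×10⁻³ Pa/m

Coriolis parameter at 65°N:
f = 2Ω sin φ = 2 × 7.29×10⁻⁵ × sin 65° = 1.32×10⁻⁴ s⁻¹
Wind speed in SI: 23.3 knots = 12.0 m/s
Geostrophic balance rearranged: |∂P/∂n| = f ρ V_g
|∂P/∂n| = 1.32×10⁻⁴ × 0.732 × 12.0 = 1.16×10⁻³ Pa/m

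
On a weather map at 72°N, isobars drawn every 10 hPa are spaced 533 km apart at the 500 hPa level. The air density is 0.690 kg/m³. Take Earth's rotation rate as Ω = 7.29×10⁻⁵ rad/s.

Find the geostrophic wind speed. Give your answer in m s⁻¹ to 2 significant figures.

20 m s⁻¹

Coriolis parameter at 72°N:
f = 2Ω sin φ = 2 × 7.29×10⁻⁵ × sin 72° = 1.39×10⁻⁴ s⁻¹
Pressure gradient: |∂P/∂n| = 1000 Pa / 533000 m = 1.88×10⁻³ Pa/m
Geostrophic balance (pressure-gradient force = Coriolis force):
V_g = (1/(fρ)) |∂P/∂n| = 1.88×10⁻³ / (1.39×10⁻⁴ × 0.690) = 19.6 m/s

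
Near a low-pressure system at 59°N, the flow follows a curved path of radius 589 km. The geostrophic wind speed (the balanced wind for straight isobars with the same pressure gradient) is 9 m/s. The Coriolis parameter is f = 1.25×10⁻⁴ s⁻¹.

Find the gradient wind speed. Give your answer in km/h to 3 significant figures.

29.2 km/h

Around a low, centrifugal force acts outward with Coriolis, so pressure-gradient force balances both:
(1/ρ)|∂P/∂n| = fV + V²/R  →  V² + fR·V − fR·V_g = 0
With fR = 1.25×10⁻⁴ × 589×10³ m = 73.6 m/s:
V = [−fR + √((fR)² + 4 fR V_g)]/2 = [−73.6 + √(73.6² + 4×73.6×9)]/2 = 8.11 m/s
Subgeostrophic (V < V_g = 9 m/s), as expected around a low.
Converting: 8.11 m/s × 3.6 = 29.2 km/h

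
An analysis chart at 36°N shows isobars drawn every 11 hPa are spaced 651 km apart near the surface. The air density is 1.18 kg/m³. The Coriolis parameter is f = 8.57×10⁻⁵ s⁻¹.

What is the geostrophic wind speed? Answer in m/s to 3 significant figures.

Pressure gradient: |∂P/∂n| = 1100 Pa / 651000 m = 1.69×10⁻³ Pa/m
Geostrophic balance (pressure-gradient force = Coriolis force):
V_g = (1/(fρ)) |∂P/∂n| = 1.69×10⁻³ / (8.57×10⁻⁵ × 1.18) = 16.7 m/s

16.7 m/s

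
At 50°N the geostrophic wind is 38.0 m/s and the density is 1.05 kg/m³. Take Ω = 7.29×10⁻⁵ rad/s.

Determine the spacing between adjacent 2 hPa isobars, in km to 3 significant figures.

44.9 km

Coriolis parameter at 50°N:
f = 2Ω sin φ = 2 × 7.29×10⁻⁵ × sin 50° = 1.12×10⁻⁴ s⁻¹
Geostrophic balance rearranged: |∂P/∂n| = f ρ V_g
|∂P/∂n| = 1.12×10⁻⁴ × 1.05 × 38.0 = 4.46×10⁻³ Pa/m
Isobar spacing: Δn = ΔP/|∂P/∂n| = 200 Pa / 4.46×10⁻³ Pa/m = 44879 m ≈ 44.9 km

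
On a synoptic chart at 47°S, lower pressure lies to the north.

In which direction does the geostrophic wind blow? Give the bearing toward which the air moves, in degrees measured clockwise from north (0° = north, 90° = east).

The pressure-gradient force points toward the north (bearing 000°).
Geostrophic balance: in the Southern Hemisphere the Coriolis force deflects motion to the left, so the geostrophic wind blows 90° to the left of the pressure-gradient force (low pressure on the right).
Rotating 000° by 90° counterclockwise gives 270° — the wind blows toward the west.

270°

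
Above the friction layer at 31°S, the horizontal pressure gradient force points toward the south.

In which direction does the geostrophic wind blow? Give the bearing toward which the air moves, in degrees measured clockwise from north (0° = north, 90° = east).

090°

The pressure-gradient force points toward the south (bearing 180°).
Geostrophic balance: in the Southern Hemisphere the Coriolis force deflects motion to the left, so the geostrophic wind blows 90° to the left of the pressure-gradient force (low pressure on the right).
Rotating 180° by 90° counterclockwise gives 090° — the wind blows toward the east.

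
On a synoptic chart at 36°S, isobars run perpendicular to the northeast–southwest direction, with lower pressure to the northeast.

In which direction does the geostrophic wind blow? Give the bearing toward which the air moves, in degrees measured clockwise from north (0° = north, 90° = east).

315°

The pressure-gradient force points toward the northeast (bearing 045°).
Geostrophic balance: in the Southern Hemisphere the Coriolis force deflects motion to the left, so the geostrophic wind blows 90° to the left of the pressure-gradient force (low pressure on the right).
Rotating 045° by 90° counterclockwise gives 315° — the wind blows toward the northwest.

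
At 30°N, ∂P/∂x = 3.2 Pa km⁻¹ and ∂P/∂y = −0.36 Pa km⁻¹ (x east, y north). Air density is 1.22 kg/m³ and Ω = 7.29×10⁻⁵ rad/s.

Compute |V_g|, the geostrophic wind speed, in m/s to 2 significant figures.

36 m/s

Coriolis parameter at 30°N:
f = 2Ω sin φ = 2 × 7.29×10⁻⁵ × sin 30° = 7.29×10⁻⁵ s⁻¹
Component geostrophic relations (x east, y north):
u_g = −(1/(fρ)) ∂P/∂y,  v_g = (1/(fρ)) ∂P/∂x
u_g = −(−0.36×10⁻³)/(7.29×10⁻⁵ × 1.22) = 4.05 m/s;  v_g = (3.2×10⁻³)/(7.29×10⁻⁵ × 1.22) = 36.0 m/s
|V_g| = √(u_g² + v_g²) = 36.2 m/s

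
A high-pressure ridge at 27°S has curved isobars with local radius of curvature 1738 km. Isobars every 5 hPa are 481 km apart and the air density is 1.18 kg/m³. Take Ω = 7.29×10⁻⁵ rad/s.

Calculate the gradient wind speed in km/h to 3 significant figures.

55.3 km/h

Coriolis parameter at 27°S:
f = 2Ω sin φ = 2 × 7.29×10⁻⁵ × sin 27° = 6.62×10⁻⁵ s⁻¹
Pressure gradient: |∂P/∂n| = 500 Pa / 481000 m = 1.04×10⁻³ Pa/m
Geostrophic speed: V_g = |∂P/∂n|/(fρ) = 1.04×10⁻³/(6.62×10⁻⁵ × 1.18) = 13.3 m/s
Around a high, pressure-gradient force acts outward with centrifugal, so Coriolis balances both:
fV = (1/ρ)|∂P/∂n| + V²/R  →  V² − fR·V + fR·V_g = 0
With fR = 6.62×10⁻⁵ × 1738×10³ m = 115 m/s:
V = [fR − √((fR)² − 4 fR V_g)]/2 = [115 − √(115² − 4×115×13.3)]/2 = 15.4 m/s
Supergeostrophic (V > V_g = 13.3 m/s), as expected around a high.
Converting: 15.4 m/s × 3.6 = 55.3 km/h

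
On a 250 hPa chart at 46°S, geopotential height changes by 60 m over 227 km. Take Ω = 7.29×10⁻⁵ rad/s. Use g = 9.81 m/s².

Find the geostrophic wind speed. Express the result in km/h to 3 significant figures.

89.0 km/h

Coriolis parameter at 46°S:
f = 2Ω sin φ = 2 × 7.29×10⁻⁵ × sin 46° = 1.05×10⁻⁴ s⁻¹
Height gradient: |∂Z/∂n| = 60 m / 227000 m = 2.64×10⁻⁴
On a pressure surface, geostrophic balance gives V_g = (g/f)|∂Z/∂n|:
V_g = 9.81 × 2.64×10⁻⁴ / 1.05×10⁻⁴ = 24.7 m/s
Converting: 24.7 m/s × 3.6 = 89.0 km/h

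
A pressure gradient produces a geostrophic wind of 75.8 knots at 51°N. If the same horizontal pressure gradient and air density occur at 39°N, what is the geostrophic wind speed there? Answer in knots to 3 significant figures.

93.6 knots

With the same pressure gradient and density, V_g ∝ 1/f ∝ 1/sin φ.
V₂ = V₁ · sin φ₁ / sin φ₂ = 75.8 × sin 51° / sin 39°
V₂ = 75.8 × 0.7771/0.6293 = 93.6 knots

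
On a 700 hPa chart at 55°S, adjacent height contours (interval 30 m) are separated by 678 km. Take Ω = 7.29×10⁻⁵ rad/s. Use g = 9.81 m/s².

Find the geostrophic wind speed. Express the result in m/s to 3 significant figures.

3.63 m/s

Coriolis parameter at 55°S:
f = 2Ω sin φ = 2 × 7.29×10⁻⁵ × sin 55° = 1.19×10⁻⁴ s⁻¹
Height gradient: |∂Z/∂n| = 30 m / 678000 m = 4.42×10⁻⁵
On a pressure surface, geostrophic balance gives V_g = (g/f)|∂Z/∂n|:
V_g = 9.81 × 4.42×10⁻⁵ / 1.19×10⁻⁴ = 3.63 m/s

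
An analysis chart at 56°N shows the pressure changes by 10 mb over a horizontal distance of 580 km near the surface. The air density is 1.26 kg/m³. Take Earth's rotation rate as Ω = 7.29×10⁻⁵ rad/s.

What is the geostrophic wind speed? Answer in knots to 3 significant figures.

22.0 knots

Coriolis parameter at 56°N:
f = 2Ω sin φ = 2 × 7.29×10⁻⁵ × sin 56° = 1.21×10⁻⁴ s⁻¹
Pressure gradient: |∂P/∂n| = 1000 Pa / 580000 m = 1.72×10⁻³ Pa/m
Geostrophic balance (pressure-gradient force = Coriolis force):
V_g = (1/(fρ)) |∂P/∂n| = 1.72×10⁻³ / (1.21×10⁻⁴ × 1.26) = 11.3 m/s
Converting: 11.3 m/s × 1.944 = 22.0 knots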